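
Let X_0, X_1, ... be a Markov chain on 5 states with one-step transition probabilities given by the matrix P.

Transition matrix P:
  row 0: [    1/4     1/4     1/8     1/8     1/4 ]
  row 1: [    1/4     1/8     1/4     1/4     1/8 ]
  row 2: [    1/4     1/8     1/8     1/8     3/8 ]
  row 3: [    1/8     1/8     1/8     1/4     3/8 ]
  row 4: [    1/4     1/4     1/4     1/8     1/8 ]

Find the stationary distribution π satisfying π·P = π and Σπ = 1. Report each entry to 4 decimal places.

π = [0.2289, 0.1837, 0.1780, 0.1691, 0.2404]

Balance equations π_j = Σ_i π_i·P[i][j]:
  π_0 = 1/4·π_0 + 1/4·π_1 + 1/4·π_2 + 1/8·π_3 + 1/4·π_4
  π_1 = 1/4·π_0 + 1/8·π_1 + 1/8·π_2 + 1/8·π_3 + 1/4·π_4
  π_2 = 1/8·π_0 + 1/4·π_1 + 1/8·π_2 + 1/8·π_3 + 1/4·π_4
  π_3 = 1/8·π_0 + 1/4·π_1 + 1/8·π_2 + 1/4·π_3 + 1/8·π_4
  normalize: π_0 + π_1 + π_2 + π_3 + π_4 = 1
Solving the linear system gives exactly π = [1053/4601, 845/4601, 819/4601, 778/4601, 1106/4601].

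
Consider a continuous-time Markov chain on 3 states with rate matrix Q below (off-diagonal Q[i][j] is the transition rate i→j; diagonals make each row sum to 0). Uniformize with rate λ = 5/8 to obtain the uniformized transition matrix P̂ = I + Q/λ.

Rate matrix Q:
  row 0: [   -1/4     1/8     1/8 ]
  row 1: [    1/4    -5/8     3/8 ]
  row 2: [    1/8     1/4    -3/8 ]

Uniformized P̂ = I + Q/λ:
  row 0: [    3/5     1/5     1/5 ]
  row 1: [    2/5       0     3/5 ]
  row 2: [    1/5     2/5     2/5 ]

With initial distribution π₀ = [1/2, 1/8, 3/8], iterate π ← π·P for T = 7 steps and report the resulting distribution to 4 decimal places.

π = [0.4091, 0.2273, 0.3636]

t=0: π = [0.5000, 0.1250, 0.3750]
t=1: π = [0.4250, 0.2500, 0.3250]
t=2: π = [0.4200, 0.2150, 0.3650]
t=3: π = [0.4110, 0.2300, 0.3590]
t=4: π = [0.4104, 0.2258, 0.3638]
t=5: π = [0.4093, 0.2276, 0.3631]
t=6: π = [0.4092, 0.2271, 0.3637]
t=7: π = [0.4091, 0.2273, 0.3636]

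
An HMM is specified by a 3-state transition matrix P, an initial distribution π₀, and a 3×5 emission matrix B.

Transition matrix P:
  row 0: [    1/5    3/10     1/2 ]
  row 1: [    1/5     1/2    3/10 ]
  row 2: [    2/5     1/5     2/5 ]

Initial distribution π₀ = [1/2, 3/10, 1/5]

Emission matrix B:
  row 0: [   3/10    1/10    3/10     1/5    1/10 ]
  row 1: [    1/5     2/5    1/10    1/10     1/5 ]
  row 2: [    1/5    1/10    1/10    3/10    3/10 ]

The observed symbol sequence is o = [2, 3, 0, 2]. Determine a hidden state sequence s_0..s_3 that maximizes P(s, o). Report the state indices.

t=0: δ = [1.500e-01, 3.000e-02, 2.000e-02]  (obs o_0=2)
t=1: δ = [6.000e-03, 4.500e-03, 2.250e-02]  ψ = [0, 0, 0]  (obs o_1=3)
t=2: δ = [2.700e-03, 9.000e-04, 1.800e-03]  ψ = [2, 2, 2]  (obs o_2=0)
t=3: δ = [2.160e-04, 8.100e-05, 1.350e-04]  ψ = [2, 0, 0]  (obs o_3=2)
backtrack: best end state = 0; path = [0, 2, 2, 0]

path = [0, 2, 2, 0]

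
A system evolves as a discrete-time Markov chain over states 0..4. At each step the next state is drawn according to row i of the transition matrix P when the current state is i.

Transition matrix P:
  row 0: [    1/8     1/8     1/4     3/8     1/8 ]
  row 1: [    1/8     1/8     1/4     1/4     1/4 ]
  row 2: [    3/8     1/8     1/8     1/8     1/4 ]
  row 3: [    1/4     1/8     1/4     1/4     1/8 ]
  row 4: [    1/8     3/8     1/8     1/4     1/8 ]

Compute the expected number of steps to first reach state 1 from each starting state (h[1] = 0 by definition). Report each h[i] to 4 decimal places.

h = [6.1474, 0.0000, 5.9789, 6.1474, 4.6316]

First-step conditioning: h[1] = 0; for i ≠ 1, h[i] = 1 + Σ_k P[i][k]·h[k].
  h[0] = 1 + 1/8·h[0] + 1/4·h[2] + 3/8·h[3] + 1/8·h[4]
  h[2] = 1 + 3/8·h[0] + 1/8·h[2] + 1/8·h[3] + 1/4·h[4]
  h[3] = 1 + 1/4·h[0] + 1/4·h[2] + 1/4·h[3] + 1/8·h[4]
  h[4] = 1 + 1/8·h[0] + 1/8·h[2] + 1/4·h[3] + 1/8·h[4]
Solving the 4×4 linear system over states ≠ 1 gives exactly h = [584/95, 0, 568/95, 584/95, 88/19] (h[1] = 0 is the target).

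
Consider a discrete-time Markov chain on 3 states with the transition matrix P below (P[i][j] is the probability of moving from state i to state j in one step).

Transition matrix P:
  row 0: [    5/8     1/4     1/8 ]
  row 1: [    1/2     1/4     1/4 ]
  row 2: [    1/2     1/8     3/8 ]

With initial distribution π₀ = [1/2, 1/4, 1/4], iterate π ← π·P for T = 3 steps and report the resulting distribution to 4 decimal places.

t=0: π = [0.5000, 0.2500, 0.2500]
t=1: π = [0.5625, 0.2188, 0.2188]
t=2: π = [0.5703, 0.2227, 0.2070]
t=3: π = [0.5713, 0.2241, 0.2046]

π = [0.5713, 0.2241, 0.2046]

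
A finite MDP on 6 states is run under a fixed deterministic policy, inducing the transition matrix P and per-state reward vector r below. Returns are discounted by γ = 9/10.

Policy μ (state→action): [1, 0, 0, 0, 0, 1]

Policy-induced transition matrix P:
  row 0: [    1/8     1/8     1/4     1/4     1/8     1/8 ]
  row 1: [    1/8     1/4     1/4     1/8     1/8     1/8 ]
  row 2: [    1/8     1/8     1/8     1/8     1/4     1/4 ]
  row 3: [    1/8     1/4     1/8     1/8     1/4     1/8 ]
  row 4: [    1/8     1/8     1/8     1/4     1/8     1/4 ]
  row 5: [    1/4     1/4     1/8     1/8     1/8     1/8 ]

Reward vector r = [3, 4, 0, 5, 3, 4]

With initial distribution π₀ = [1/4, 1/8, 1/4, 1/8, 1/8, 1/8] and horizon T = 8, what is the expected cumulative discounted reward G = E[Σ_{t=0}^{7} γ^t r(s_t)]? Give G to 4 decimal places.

G = 17.6964

t=0: π = [0.2500, 0.1250, 0.2500, 0.1250, 0.1250, 0.1250], E[r] = 2.7500, γ^t·E[r] = 2.750000, running G = 2.750000
t=1: π = [0.1406, 0.1719, 0.1719, 0.1719, 0.1719, 0.1719], E[r] = 3.1719, γ^t·E[r] = 2.854688, running G = 5.604688
t=2: π = [0.1465, 0.1895, 0.1641, 0.1641, 0.1680, 0.1680], E[r] = 3.1934, γ^t·E[r] = 2.586621, running G = 8.191309
t=3: π = [0.1460, 0.1902, 0.1670, 0.1643, 0.1660, 0.1665], E[r] = 3.1843, γ^t·E[r] = 2.321374, running G = 10.512682
t=4: π = [0.1458, 0.1901, 0.1670, 0.1640, 0.1664, 0.1666], E[r] = 3.1837, γ^t·E[r] = 2.088816, running G = 12.601498
t=5: π = [0.1458, 0.1901, 0.1670, 0.1640, 0.1664, 0.1667], E[r] = 3.1839, γ^t·E[r] = 1.880033, running G = 14.481532
t=6: π = [0.1458, 0.1901, 0.1670, 0.1640, 0.1664, 0.1667], E[r] = 3.1839, γ^t·E[r] = 1.692030, running G = 16.173561
t=7: π = [0.1458, 0.1901, 0.1670, 0.1640, 0.1664, 0.1667], E[r] = 3.1838, γ^t·E[r] = 1.522825, running G = 17.696386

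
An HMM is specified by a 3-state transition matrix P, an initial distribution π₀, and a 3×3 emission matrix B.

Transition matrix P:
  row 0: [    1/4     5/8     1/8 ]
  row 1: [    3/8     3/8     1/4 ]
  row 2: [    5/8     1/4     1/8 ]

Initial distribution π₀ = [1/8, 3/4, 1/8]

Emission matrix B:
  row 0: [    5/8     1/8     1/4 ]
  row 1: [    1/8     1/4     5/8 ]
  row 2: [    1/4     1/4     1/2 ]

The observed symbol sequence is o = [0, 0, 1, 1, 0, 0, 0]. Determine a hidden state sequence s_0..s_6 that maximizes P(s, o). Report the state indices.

path = [1, 0, 1, 2, 0, 0, 0]

t=0: δ = [7.812e-02, 9.375e-02, 3.125e-02]  (obs o_0=0)
t=1: δ = [2.197e-02, 6.104e-03, 5.859e-03]  ψ = [1, 0, 1]  (obs o_1=0)
t=2: δ = [6.866e-04, 3.433e-03, 6.866e-04]  ψ = [0, 0, 0]  (obs o_2=1)
t=3: δ = [1.609e-04, 3.219e-04, 2.146e-04]  ψ = [1, 1, 1]  (obs o_3=1)
t=4: δ = [8.382e-05, 1.509e-05, 2.012e-05]  ψ = [2, 1, 1]  (obs o_4=0)
t=5: δ = [1.310e-05, 6.548e-06, 2.619e-06]  ψ = [0, 0, 0]  (obs o_5=0)
t=6: δ = [2.046e-06, 1.023e-06, 4.093e-07]  ψ = [0, 0, 0]  (obs o_6=0)
backtrack: best end state = 0; path = [1, 0, 1, 2, 0, 0, 0]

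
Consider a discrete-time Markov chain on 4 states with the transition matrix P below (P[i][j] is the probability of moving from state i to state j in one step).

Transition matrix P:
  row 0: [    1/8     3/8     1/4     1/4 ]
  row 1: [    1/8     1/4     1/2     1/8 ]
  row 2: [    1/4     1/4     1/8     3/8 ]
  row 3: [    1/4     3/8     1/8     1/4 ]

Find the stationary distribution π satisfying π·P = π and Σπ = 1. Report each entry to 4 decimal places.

Balance equations π_j = Σ_i π_i·P[i][j]:
  π_0 = 1/8·π_0 + 1/8·π_1 + 1/4·π_2 + 1/4·π_3
  π_1 = 3/8·π_0 + 1/4·π_1 + 1/4·π_2 + 3/8·π_3
  π_2 = 1/4·π_0 + 1/2·π_1 + 1/8·π_2 + 1/8·π_3
  normalize: π_0 + π_1 + π_2 + π_3 = 1
Solving the linear system gives exactly π = [127/674, 205/674, 177/674, 165/674].

π = [0.1884, 0.3042, 0.2626, 0.2448]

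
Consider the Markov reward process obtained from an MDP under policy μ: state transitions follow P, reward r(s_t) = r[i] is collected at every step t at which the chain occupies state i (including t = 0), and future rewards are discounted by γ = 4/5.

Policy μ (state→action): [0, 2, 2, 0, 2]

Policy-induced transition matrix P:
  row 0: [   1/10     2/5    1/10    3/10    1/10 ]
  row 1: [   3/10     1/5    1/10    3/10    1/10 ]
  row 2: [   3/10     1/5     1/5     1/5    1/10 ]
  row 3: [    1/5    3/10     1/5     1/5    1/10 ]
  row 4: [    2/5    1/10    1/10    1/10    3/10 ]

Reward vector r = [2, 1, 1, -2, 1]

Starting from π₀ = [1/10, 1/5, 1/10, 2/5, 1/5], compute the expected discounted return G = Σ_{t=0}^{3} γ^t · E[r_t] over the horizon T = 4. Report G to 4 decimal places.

t=0: π = [0.1000, 0.2000, 0.1000, 0.4000, 0.2000], E[r] = -0.1000, γ^t·E[r] = -0.100000, running G = -0.100000
t=1: π = [0.2600, 0.2400, 0.1500, 0.2100, 0.1400], E[r] = 0.6300, γ^t·E[r] = 0.504000, running G = 0.404000
t=2: π = [0.2410, 0.2590, 0.1360, 0.2360, 0.1280], E[r] = 0.5330, γ^t·E[r] = 0.341120, running G = 0.745120
t=3: π = [0.2410, 0.2590, 0.1372, 0.2372, 0.1256], E[r] = 0.5294, γ^t·E[r] = 0.271053, running G = 1.016173

G = 1.0162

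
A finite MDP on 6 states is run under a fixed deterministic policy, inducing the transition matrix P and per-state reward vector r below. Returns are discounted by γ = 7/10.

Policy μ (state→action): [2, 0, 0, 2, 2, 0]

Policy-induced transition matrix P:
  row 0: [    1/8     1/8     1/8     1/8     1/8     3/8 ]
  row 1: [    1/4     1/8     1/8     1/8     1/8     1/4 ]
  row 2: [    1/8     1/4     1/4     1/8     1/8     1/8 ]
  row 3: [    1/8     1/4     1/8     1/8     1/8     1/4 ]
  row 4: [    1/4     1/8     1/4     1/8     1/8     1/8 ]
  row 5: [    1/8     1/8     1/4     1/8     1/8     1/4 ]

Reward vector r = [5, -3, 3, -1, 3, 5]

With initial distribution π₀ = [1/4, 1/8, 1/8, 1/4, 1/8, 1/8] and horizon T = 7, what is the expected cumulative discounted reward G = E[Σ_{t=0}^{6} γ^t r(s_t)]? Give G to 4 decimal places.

t=0: π = [0.2500, 0.1250, 0.1250, 0.2500, 0.1250, 0.1250], E[r] = 2.0000, γ^t·E[r] = 2.000000, running G = 2.000000
t=1: π = [0.1563, 0.1719, 0.1719, 0.1250, 0.1250, 0.2500], E[r] = 2.2813, γ^t·E[r] = 1.596875, running G = 3.596875
t=2: π = [0.1621, 0.1621, 0.1934, 0.1250, 0.1250, 0.2324], E[r] = 2.3164, γ^t·E[r] = 1.135039, running G = 4.731914
t=3: π = [0.1609, 0.1648, 0.1938, 0.1250, 0.1250, 0.2305], E[r] = 2.2939, γ^t·E[r] = 0.786823, running G = 5.518737
t=4: π = [0.1612, 0.1649, 0.1937, 0.1250, 0.1250, 0.2303], E[r] = 2.2938, γ^t·E[r] = 0.550747, running G = 6.069484
t=5: π = [0.1612, 0.1648, 0.1936, 0.1250, 0.1250, 0.2303], E[r] = 2.2941, γ^t·E[r] = 0.385570, running G = 6.455055
t=6: π = [0.1612, 0.1648, 0.1936, 0.1250, 0.1250, 0.2303], E[r] = 2.2942, γ^t·E[r] = 0.269905, running G = 6.724959

G = 6.7250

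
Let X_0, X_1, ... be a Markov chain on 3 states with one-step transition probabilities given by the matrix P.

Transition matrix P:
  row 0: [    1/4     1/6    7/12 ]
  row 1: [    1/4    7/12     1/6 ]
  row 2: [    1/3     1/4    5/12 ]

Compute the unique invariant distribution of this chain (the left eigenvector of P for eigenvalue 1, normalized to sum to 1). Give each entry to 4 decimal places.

π = [0.2816, 0.3398, 0.3786]

Balance equations π_j = Σ_i π_i·P[i][j]:
  π_0 = 1/4·π_0 + 1/4·π_1 + 1/3·π_2
  π_1 = 1/6·π_0 + 7/12·π_1 + 1/4·π_2
  normalize: π_0 + π_1 + π_2 = 1
Solving the linear system gives exactly π = [29/103, 35/103, 39/103].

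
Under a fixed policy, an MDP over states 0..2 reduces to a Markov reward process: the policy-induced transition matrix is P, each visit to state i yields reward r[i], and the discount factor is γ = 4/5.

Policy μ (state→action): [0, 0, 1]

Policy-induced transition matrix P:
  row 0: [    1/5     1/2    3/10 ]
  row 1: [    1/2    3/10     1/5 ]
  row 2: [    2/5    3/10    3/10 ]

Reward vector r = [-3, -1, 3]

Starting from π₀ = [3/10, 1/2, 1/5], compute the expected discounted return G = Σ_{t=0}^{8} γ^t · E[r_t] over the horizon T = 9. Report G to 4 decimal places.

G = -3.1294

t=0: π = [0.3000, 0.5000, 0.2000], E[r] = -0.8000, γ^t·E[r] = -0.800000, running G = -0.800000
t=1: π = [0.3900, 0.3600, 0.2500], E[r] = -0.7800, γ^t·E[r] = -0.624000, running G = -1.424000
t=2: π = [0.3580, 0.3780, 0.2640], E[r] = -0.6600, γ^t·E[r] = -0.422400, running G = -1.846400
t=3: π = [0.3662, 0.3716, 0.2622], E[r] = -0.6836, γ^t·E[r] = -0.350003, running G = -2.196403
t=4: π = [0.3639, 0.3732, 0.2628], E[r] = -0.6765, γ^t·E[r] = -0.277086, running G = -2.473489
t=5: π = [0.3645, 0.3728, 0.2627], E[r] = -0.6784, γ^t·E[r] = -0.222290, running G = -2.695780
t=6: π = [0.3644, 0.3729, 0.2627], E[r] = -0.6779, γ^t·E[r] = -0.177695, running G = -2.873475
t=7: π = [0.3644, 0.3729, 0.2627], E[r] = -0.6780, γ^t·E[r] = -0.142186, running G = -3.015661
t=8: π = [0.3644, 0.3729, 0.2627], E[r] = -0.6780, γ^t·E[r] = -0.113742, running G = -3.129404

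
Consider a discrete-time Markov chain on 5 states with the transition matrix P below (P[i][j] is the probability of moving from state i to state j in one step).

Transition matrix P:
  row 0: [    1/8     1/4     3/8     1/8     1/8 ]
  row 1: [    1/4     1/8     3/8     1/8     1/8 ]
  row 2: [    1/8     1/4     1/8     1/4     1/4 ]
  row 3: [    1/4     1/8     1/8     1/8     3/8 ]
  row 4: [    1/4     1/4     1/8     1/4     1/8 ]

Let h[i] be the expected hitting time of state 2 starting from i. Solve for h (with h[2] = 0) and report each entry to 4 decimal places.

First-step conditioning: h[2] = 0; for i ≠ 2, h[i] = 1 + Σ_k P[i][k]·h[k].
  h[0] = 1 + 1/8·h[0] + 1/4·h[1] + 1/8·h[3] + 1/8·h[4]
  h[1] = 1 + 1/4·h[0] + 1/8·h[1] + 1/8·h[3] + 1/8·h[4]
  h[3] = 1 + 1/4·h[0] + 1/8·h[1] + 1/8·h[3] + 3/8·h[4]
  h[4] = 1 + 1/4·h[0] + 1/4·h[1] + 1/4·h[3] + 1/8·h[4]
Solving the 4×4 linear system over states ≠ 2 gives exactly h = [124/37, 124/37, 0, 164/37, 160/37] (h[2] = 0 is the target).

h = [3.3514, 3.3514, 0.0000, 4.4324, 4.3243]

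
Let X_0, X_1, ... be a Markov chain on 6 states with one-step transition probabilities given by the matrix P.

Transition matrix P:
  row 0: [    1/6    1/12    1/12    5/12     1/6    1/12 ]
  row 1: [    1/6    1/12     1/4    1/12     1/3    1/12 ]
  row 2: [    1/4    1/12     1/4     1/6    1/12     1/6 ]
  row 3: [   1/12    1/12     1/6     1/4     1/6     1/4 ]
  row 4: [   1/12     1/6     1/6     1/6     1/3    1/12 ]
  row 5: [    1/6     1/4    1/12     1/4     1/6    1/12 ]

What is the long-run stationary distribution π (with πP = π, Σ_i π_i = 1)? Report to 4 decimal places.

Balance equations π_j = Σ_i π_i·P[i][j]:
  π_0 = 1/6·π_0 + 1/6·π_1 + 1/4·π_2 + 1/12·π_3 + 1/12·π_4 + 1/6·π_5
  π_1 = 1/12·π_0 + 1/12·π_1 + 1/12·π_2 + 1/12·π_3 + 1/6·π_4 + 1/4·π_5
  π_2 = 1/12·π_0 + 1/4·π_1 + 1/4·π_2 + 1/6·π_3 + 1/6·π_4 + 1/12·π_5
  π_3 = 5/12·π_0 + 1/12·π_1 + 1/6·π_2 + 1/4·π_3 + 1/6·π_4 + 1/4·π_5
  π_4 = 1/6·π_0 + 1/3·π_1 + 1/12·π_2 + 1/6·π_3 + 1/3·π_4 + 1/6·π_5
  normalize: π_0 + π_1 + π_2 + π_3 + π_4 + π_5 = 1
Solving the linear system gives exactly π = [15271/105472, 63/512, 1105/6592, 11725/52736, 10961/52736, 14171/105472].

π = [0.1448, 0.1230, 0.1676, 0.2223, 0.2078, 0.1344]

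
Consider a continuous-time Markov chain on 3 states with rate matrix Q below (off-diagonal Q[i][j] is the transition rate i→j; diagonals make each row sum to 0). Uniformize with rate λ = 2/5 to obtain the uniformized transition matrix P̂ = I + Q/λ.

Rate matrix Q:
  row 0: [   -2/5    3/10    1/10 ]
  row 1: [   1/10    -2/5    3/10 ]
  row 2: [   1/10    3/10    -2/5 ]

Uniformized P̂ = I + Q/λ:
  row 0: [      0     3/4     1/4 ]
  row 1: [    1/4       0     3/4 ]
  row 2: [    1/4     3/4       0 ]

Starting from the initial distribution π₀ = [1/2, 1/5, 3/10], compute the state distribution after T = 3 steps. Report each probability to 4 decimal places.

t=0: π = [0.5000, 0.2000, 0.3000]
t=1: π = [0.1250, 0.6000, 0.2750]
t=2: π = [0.2188, 0.3000, 0.4813]
t=3: π = [0.1953, 0.5250, 0.2797]

π = [0.1953, 0.5250, 0.2797]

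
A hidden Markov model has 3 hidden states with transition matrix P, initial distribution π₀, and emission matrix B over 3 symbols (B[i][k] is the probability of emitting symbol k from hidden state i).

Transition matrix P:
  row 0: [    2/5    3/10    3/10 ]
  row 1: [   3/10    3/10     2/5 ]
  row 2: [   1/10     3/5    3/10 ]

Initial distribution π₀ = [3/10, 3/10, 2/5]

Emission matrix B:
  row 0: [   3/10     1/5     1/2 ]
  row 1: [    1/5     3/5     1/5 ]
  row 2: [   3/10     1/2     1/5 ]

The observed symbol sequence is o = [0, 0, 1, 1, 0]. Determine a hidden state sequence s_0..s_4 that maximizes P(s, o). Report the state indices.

path = [2, 1, 2, 1, 2]

t=0: δ = [9.000e-02, 6.000e-02, 1.200e-01]  (obs o_0=0)
t=1: δ = [1.080e-02, 1.440e-02, 1.080e-02]  ψ = [0, 2, 2]  (obs o_1=0)
t=2: δ = [8.640e-04, 3.888e-03, 2.880e-03]  ψ = [0, 2, 1]  (obs o_2=1)
t=3: δ = [2.333e-04, 1.037e-03, 7.776e-04]  ψ = [1, 2, 1]  (obs o_3=1)
t=4: δ = [9.331e-05, 9.331e-05, 1.244e-04]  ψ = [1, 2, 1]  (obs o_4=0)
backtrack: best end state = 2; path = [2, 1, 2, 1, 2]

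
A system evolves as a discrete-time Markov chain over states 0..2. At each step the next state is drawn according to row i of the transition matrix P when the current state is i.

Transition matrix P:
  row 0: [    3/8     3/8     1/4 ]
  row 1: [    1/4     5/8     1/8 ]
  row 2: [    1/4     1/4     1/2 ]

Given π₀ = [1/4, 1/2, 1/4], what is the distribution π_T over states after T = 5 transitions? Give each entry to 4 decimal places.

t=0: π = [0.2500, 0.5000, 0.2500]
t=1: π = [0.2813, 0.4688, 0.2500]
t=2: π = [0.2852, 0.4609, 0.2539]
t=3: π = [0.2856, 0.4585, 0.2559]
t=4: π = [0.2857, 0.4576, 0.2567]
t=5: π = [0.2857, 0.4573, 0.2570]

π = [0.2857, 0.4573, 0.2570]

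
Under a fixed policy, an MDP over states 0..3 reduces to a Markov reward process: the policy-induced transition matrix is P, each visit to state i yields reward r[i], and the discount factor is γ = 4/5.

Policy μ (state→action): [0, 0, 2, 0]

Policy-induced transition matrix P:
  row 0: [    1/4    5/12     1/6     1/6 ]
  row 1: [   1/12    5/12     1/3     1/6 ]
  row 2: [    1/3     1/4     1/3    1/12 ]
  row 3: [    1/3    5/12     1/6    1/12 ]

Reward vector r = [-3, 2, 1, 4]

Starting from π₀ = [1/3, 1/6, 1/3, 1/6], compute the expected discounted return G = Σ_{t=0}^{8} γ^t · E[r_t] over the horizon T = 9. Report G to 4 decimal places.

G = 3.1188

t=0: π = [0.3333, 0.1667, 0.3333, 0.1667], E[r] = 0.3333, γ^t·E[r] = 0.333333, running G = 0.333333
t=1: π = [0.2639, 0.3611, 0.2500, 0.1250], E[r] = 0.6806, γ^t·E[r] = 0.544444, running G = 0.877778
t=2: π = [0.2211, 0.3750, 0.2685, 0.1354], E[r] = 0.8970, γ^t·E[r] = 0.574074, running G = 1.451852
t=3: π = [0.2212, 0.3719, 0.2739, 0.1330], E[r] = 0.8863, γ^t·E[r] = 0.453778, running G = 1.905630
t=4: π = [0.2219, 0.3710, 0.2743, 0.1328], E[r] = 0.8816, γ^t·E[r] = 0.361096, running G = 2.266726
t=5: π = [0.2221, 0.3709, 0.2742, 0.1327], E[r] = 0.8808, γ^t·E[r] = 0.288633, running G = 2.555359
t=6: π = [0.2221, 0.3710, 0.2742, 0.1328], E[r] = 0.8809, γ^t·E[r] = 0.230914, running G = 2.786273
t=7: π = [0.2221, 0.3710, 0.2742, 0.1328], E[r] = 0.8809, γ^t·E[r] = 0.184736, running G = 2.971009
t=8: π = [0.2221, 0.3710, 0.2742, 0.1328], E[r] = 0.8809, γ^t·E[r] = 0.147789, running G = 3.118799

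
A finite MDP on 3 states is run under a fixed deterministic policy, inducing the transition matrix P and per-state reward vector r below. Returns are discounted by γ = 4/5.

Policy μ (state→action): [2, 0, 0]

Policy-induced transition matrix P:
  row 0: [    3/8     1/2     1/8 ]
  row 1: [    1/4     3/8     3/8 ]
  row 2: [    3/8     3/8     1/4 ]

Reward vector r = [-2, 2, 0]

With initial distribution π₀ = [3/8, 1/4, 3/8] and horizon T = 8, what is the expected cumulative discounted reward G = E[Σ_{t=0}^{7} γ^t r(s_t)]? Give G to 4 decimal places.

t=0: π = [0.3750, 0.2500, 0.3750], E[r] = -0.2500, γ^t·E[r] = -0.250000, running G = -0.250000
t=1: π = [0.3438, 0.4219, 0.2344], E[r] = 0.1563, γ^t·E[r] = 0.125000, running G = -0.125000
t=2: π = [0.3223, 0.4180, 0.2598], E[r] = 0.1914, γ^t·E[r] = 0.122500, running G = -0.002500
t=3: π = [0.3228, 0.4153, 0.2620], E[r] = 0.1851, γ^t·E[r] = 0.094750, running G = 0.092250
t=4: π = [0.3231, 0.4153, 0.2616], E[r] = 0.1845, γ^t·E[r] = 0.075575, running G = 0.167825
t=5: π = [0.3231, 0.4154, 0.2615], E[r] = 0.1846, γ^t·E[r] = 0.060493, running G = 0.228318
t=6: π = [0.3231, 0.4154, 0.2615], E[r] = 0.1846, γ^t·E[r] = 0.048396, running G = 0.276714
t=7: π = [0.3231, 0.4154, 0.2615], E[r] = 0.1846, γ^t·E[r] = 0.038717, running G = 0.315430

G = 0.3154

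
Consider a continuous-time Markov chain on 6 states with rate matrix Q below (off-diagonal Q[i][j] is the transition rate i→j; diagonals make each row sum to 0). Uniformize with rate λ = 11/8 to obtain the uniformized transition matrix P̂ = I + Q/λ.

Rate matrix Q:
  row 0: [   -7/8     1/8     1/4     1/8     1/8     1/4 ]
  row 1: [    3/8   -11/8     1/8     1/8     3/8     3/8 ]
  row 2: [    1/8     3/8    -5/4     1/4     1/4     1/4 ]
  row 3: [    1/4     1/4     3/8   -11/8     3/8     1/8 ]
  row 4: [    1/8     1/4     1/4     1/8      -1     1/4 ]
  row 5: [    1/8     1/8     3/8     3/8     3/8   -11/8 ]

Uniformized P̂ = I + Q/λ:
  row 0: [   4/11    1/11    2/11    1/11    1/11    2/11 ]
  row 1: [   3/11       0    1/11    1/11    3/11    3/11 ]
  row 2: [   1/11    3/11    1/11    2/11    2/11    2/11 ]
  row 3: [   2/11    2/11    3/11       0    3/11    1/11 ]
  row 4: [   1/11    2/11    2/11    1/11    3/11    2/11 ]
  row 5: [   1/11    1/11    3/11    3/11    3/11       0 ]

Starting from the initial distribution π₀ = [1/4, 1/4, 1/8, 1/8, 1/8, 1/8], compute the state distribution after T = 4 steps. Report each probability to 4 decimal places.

t=0: π = [0.2500, 0.2500, 0.1250, 0.1250, 0.1250, 0.1250]
t=1: π = [0.2159, 0.1136, 0.1705, 0.1136, 0.2159, 0.1705]
t=2: π = [0.1808, 0.1415, 0.1818, 0.1271, 0.2180, 0.1508]
t=3: π = [0.1775, 0.1425, 0.1777, 0.1233, 0.2233, 0.1557]
t=4: π = [0.1764, 0.1418, 0.1781, 0.1242, 0.2243, 0.1552]

π = [0.1764, 0.1418, 0.1781, 0.1242, 0.2243, 0.1552]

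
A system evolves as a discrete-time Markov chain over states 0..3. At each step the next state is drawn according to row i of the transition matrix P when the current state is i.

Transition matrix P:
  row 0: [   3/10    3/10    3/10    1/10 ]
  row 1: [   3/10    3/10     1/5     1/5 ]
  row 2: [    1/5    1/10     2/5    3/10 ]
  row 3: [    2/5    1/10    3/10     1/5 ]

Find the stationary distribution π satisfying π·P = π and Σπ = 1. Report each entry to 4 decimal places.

π = [0.2891, 0.1973, 0.3114, 0.2022]

Balance equations π_j = Σ_i π_i·P[i][j]:
  π_0 = 3/10·π_0 + 3/10·π_1 + 1/5·π_2 + 2/5·π_3
  π_1 = 3/10·π_0 + 3/10·π_1 + 1/10·π_2 + 1/10·π_3
  π_2 = 3/10·π_0 + 1/5·π_1 + 2/5·π_2 + 3/10·π_3
  normalize: π_0 + π_1 + π_2 + π_3 = 1
Solving the linear system gives exactly π = [233/806, 159/806, 251/806, 163/806].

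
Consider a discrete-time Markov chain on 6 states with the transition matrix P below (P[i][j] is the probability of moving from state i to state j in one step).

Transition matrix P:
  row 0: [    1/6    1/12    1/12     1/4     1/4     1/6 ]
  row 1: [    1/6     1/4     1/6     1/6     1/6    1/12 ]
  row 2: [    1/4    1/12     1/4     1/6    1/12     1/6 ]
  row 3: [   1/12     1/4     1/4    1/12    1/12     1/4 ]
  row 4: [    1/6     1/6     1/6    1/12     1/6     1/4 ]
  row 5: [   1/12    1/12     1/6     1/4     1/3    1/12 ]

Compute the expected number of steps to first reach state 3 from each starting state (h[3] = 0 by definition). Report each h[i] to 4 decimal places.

First-step conditioning: h[3] = 0; for i ≠ 3, h[i] = 1 + Σ_k P[i][k]·h[k].
  h[0] = 1 + 1/6·h[0] + 1/12·h[1] + 1/12·h[2] + 1/4·h[4] + 1/6·h[5]
  h[1] = 1 + 1/6·h[0] + 1/4·h[1] + 1/6·h[2] + 1/6·h[4] + 1/12·h[5]
  h[2] = 1 + 1/4·h[0] + 1/12·h[1] + 1/4·h[2] + 1/12·h[4] + 1/6·h[5]
  h[4] = 1 + 1/6·h[0] + 1/6·h[1] + 1/6·h[2] + 1/6·h[4] + 1/4·h[5]
  h[5] = 1 + 1/12·h[0] + 1/12·h[1] + 1/6·h[2] + 1/3·h[4] + 1/12·h[5]
Solving the 5×5 linear system over states ≠ 3 gives exactly h = [3832/737, 37528/6633, 3344/603, 0, 40252/6633, 524/99] (h[3] = 0 is the target).

h = [5.1995, 5.6578, 5.5456, 0.0000, 6.0684, 5.2929]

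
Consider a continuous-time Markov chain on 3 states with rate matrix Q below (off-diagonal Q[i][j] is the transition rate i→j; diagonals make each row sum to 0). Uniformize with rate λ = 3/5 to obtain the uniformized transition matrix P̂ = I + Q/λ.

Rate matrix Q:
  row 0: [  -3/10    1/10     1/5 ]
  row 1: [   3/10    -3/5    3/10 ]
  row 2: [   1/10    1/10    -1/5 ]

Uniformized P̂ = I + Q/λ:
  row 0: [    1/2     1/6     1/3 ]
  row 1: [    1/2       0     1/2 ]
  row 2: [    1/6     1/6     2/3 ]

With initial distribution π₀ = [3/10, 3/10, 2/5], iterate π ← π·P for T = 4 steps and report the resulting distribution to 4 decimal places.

t=0: π = [0.3000, 0.3000, 0.4000]
t=1: π = [0.3667, 0.1167, 0.5167]
t=2: π = [0.3278, 0.1472, 0.5250]
t=3: π = [0.3250, 0.1421, 0.5329]
t=4: π = [0.3224, 0.1430, 0.5346]

π = [0.3224, 0.1430, 0.5346]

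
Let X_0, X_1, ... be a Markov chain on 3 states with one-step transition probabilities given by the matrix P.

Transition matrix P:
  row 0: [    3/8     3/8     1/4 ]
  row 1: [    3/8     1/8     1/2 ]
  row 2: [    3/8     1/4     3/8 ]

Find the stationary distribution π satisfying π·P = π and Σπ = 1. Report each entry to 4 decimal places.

π = [0.3750, 0.2639, 0.3611]

Balance equations π_j = Σ_i π_i·P[i][j]:
  π_0 = 3/8·π_0 + 3/8·π_1 + 3/8·π_2
  π_1 = 3/8·π_0 + 1/8·π_1 + 1/4·π_2
  normalize: π_0 + π_1 + π_2 = 1
Solving the linear system gives exactly π = [3/8, 19/72, 13/36].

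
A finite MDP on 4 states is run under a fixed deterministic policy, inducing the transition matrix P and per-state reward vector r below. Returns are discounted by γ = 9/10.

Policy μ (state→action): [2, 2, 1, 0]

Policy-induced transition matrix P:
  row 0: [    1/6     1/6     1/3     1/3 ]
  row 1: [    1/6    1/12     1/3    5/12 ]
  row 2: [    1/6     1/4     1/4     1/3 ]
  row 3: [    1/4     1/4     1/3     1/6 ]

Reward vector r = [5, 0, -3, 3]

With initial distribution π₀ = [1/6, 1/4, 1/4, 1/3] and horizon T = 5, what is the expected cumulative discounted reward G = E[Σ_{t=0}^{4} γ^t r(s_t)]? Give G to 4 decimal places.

G = 3.9740

t=0: π = [0.1667, 0.2500, 0.2500, 0.3333], E[r] = 1.0833, γ^t·E[r] = 1.083333, running G = 1.083333
t=1: π = [0.1944, 0.1944, 0.3125, 0.2986], E[r] = 0.9306, γ^t·E[r] = 0.837500, running G = 1.920833
t=2: π = [0.1916, 0.2014, 0.3073, 0.2998], E[r] = 0.9352, γ^t·E[r] = 0.757500, running G = 2.678333
t=3: π = [0.1916, 0.2005, 0.3077, 0.3002], E[r] = 0.9355, γ^t·E[r] = 0.681996, running G = 3.360329
t=4: π = [0.1917, 0.2006, 0.3077, 0.3000], E[r] = 0.9354, γ^t·E[r] = 0.613696, running G = 3.974026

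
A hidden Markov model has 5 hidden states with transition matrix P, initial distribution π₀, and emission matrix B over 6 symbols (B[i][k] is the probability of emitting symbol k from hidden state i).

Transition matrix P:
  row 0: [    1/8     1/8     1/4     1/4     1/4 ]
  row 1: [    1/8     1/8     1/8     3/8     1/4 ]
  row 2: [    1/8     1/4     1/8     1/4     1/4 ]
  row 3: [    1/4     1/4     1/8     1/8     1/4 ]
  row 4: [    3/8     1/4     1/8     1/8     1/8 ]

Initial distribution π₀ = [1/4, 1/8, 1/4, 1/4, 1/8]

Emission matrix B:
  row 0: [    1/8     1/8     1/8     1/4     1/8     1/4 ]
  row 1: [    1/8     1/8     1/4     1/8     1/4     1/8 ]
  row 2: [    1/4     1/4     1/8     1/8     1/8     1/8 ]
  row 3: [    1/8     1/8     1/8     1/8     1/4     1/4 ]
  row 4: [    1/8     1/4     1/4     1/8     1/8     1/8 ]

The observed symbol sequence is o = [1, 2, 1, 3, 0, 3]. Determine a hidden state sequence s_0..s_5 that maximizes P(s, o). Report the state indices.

t=0: δ = [3.125e-02, 1.562e-02, 6.250e-02, 3.125e-02, 3.125e-02]  (obs o_0=1)
t=1: δ = [1.465e-03, 3.906e-03, 9.766e-04, 1.953e-03, 3.906e-03]  ψ = [4, 2, 0, 2, 2]  (obs o_1=2)
t=2: δ = [1.831e-04, 1.221e-04, 1.221e-04, 1.831e-04, 2.441e-04]  ψ = [4, 4, 1, 1, 1]  (obs o_2=1)
t=3: δ = [2.289e-05, 7.629e-06, 5.722e-06, 5.722e-06, 5.722e-06]  ψ = [4, 4, 0, 0, 0]  (obs o_3=3)
t=4: δ = [3.576e-07, 3.576e-07, 1.431e-06, 7.153e-07, 7.153e-07]  ψ = [0, 0, 0, 0, 0]  (obs o_4=0)
t=5: δ = [6.706e-08, 4.470e-08, 2.235e-08, 4.470e-08, 4.470e-08]  ψ = [4, 2, 2, 2, 2]  (obs o_5=3)
backtrack: best end state = 0; path = [2, 1, 4, 0, 4, 0]

path = [2, 1, 4, 0, 4, 0]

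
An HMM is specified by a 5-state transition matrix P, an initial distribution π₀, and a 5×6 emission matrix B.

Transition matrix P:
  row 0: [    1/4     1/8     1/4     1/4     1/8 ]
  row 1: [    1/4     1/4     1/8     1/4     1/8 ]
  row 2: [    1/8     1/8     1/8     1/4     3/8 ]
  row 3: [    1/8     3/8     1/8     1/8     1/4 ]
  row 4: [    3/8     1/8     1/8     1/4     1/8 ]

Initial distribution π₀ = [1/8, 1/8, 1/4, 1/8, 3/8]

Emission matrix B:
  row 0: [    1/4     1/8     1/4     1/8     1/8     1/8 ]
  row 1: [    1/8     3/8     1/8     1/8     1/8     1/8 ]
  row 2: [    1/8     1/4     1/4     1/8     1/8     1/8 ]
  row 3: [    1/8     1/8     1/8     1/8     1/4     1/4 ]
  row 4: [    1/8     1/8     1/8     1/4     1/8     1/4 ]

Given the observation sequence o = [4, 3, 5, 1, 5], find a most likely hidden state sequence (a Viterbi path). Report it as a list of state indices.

t=0: δ = [1.562e-02, 1.562e-02, 3.125e-02, 3.125e-02, 4.688e-02]  (obs o_0=4)
t=1: δ = [2.197e-03, 1.465e-03, 7.324e-04, 1.465e-03, 2.930e-03]  ψ = [4, 3, 4, 4, 2]  (obs o_1=3)
t=2: δ = [1.373e-04, 6.866e-05, 6.866e-05, 1.831e-04, 9.155e-05]  ψ = [4, 3, 0, 4, 3]  (obs o_2=5)
t=3: δ = [4.292e-06, 2.575e-05, 8.583e-06, 4.292e-06, 5.722e-06]  ψ = [0, 3, 0, 0, 3]  (obs o_3=1)
t=4: δ = [8.047e-07, 8.047e-07, 4.023e-07, 1.609e-06, 8.047e-07]  ψ = [1, 1, 1, 1, 1]  (obs o_4=5)
backtrack: best end state = 3; path = [2, 4, 3, 1, 3]

path = [2, 4, 3, 1, 3]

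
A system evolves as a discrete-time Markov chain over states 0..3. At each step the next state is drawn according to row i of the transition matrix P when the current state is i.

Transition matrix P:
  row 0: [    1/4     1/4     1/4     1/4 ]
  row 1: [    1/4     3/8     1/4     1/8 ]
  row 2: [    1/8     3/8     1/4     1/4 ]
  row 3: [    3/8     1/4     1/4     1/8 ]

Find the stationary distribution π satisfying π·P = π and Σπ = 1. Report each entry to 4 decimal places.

Balance equations π_j = Σ_i π_i·P[i][j]:
  π_0 = 1/4·π_0 + 1/4·π_1 + 1/8·π_2 + 3/8·π_3
  π_1 = 1/4·π_0 + 3/8·π_1 + 3/8·π_2 + 1/4·π_3
  π_2 = 1/4·π_0 + 1/4·π_1 + 1/4·π_2 + 1/4·π_3
  normalize: π_0 + π_1 + π_2 + π_3 = 1
Solving the linear system gives exactly π = [61/252, 9/28, 1/4, 47/252].

π = [0.2421, 0.3214, 0.2500, 0.1865]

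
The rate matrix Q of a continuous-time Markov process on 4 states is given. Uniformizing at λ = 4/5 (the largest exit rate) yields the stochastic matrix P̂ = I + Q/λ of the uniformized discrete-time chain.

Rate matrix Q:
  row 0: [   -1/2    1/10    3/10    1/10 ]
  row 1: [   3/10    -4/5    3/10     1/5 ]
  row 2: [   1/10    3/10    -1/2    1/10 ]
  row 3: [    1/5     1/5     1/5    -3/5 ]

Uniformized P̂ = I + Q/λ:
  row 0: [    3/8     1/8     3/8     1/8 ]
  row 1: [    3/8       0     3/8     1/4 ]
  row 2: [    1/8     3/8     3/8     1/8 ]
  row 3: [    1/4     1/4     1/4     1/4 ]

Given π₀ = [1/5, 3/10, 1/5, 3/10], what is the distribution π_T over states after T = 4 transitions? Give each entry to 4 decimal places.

t=0: π = [0.2000, 0.3000, 0.2000, 0.3000]
t=1: π = [0.2875, 0.1750, 0.3375, 0.2000]
t=2: π = [0.2656, 0.2125, 0.3500, 0.1719]
t=3: π = [0.2660, 0.2074, 0.3535, 0.1730]
t=4: π = [0.2650, 0.2091, 0.3534, 0.1726]

π = [0.2650, 0.2091, 0.3534, 0.1726]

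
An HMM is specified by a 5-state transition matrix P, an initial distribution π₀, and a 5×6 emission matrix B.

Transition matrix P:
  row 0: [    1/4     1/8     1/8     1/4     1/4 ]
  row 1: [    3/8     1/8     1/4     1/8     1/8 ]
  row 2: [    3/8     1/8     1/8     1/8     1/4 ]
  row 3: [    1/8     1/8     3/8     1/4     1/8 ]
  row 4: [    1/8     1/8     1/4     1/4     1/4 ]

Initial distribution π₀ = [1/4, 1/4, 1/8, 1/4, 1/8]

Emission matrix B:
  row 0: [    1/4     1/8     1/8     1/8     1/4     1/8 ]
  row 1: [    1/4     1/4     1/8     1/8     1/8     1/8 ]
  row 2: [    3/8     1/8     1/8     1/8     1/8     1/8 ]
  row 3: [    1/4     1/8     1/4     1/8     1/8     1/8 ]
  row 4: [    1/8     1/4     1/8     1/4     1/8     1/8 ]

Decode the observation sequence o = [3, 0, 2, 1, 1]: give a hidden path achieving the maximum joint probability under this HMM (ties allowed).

t=0: δ = [3.125e-02, 3.125e-02, 1.562e-02, 3.125e-02, 3.125e-02]  (obs o_0=3)
t=1: δ = [2.930e-03, 9.766e-04, 4.395e-03, 1.953e-03, 9.766e-04]  ψ = [1, 0, 3, 0, 0]  (obs o_1=0)
t=2: δ = [2.060e-04, 6.866e-05, 9.155e-05, 1.831e-04, 1.373e-04]  ψ = [2, 2, 3, 0, 2]  (obs o_2=2)
t=3: δ = [6.437e-06, 6.437e-06, 8.583e-06, 6.437e-06, 1.287e-05]  ψ = [0, 0, 3, 0, 0]  (obs o_3=1)
t=4: δ = [4.023e-07, 4.023e-07, 4.023e-07, 4.023e-07, 8.047e-07]  ψ = [2, 4, 4, 4, 4]  (obs o_4=1)
backtrack: best end state = 4; path = [3, 2, 0, 4, 4]

path = [3, 2, 0, 4, 4]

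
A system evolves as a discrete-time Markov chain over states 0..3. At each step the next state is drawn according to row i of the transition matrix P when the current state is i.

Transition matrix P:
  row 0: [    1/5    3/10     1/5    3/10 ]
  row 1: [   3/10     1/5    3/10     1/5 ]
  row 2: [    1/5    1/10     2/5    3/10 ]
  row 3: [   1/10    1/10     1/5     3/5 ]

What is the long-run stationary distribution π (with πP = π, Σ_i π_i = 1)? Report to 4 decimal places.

Balance equations π_j = Σ_i π_i·P[i][j]:
  π_0 = 1/5·π_0 + 3/10·π_1 + 1/5·π_2 + 1/10·π_3
  π_1 = 3/10·π_0 + 1/5·π_1 + 1/10·π_2 + 1/10·π_3
  π_2 = 1/5·π_0 + 3/10·π_1 + 2/5·π_2 + 1/5·π_3
  normalize: π_0 + π_1 + π_2 + π_3 = 1
Solving the linear system gives exactly π = [107/614, 46/307, 165/614, 125/307].

π = [0.1743, 0.1498, 0.2687, 0.4072]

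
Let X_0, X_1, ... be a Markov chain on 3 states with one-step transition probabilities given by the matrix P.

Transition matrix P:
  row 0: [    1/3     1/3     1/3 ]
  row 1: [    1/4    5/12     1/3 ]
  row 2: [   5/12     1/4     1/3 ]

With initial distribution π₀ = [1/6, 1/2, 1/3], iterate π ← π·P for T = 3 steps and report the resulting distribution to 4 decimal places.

t=0: π = [0.1667, 0.5000, 0.3333]
t=1: π = [0.3194, 0.3472, 0.3333]
t=2: π = [0.3322, 0.3345, 0.3333]
t=3: π = [0.3332, 0.3334, 0.3333]

π = [0.3332, 0.3334, 0.3333]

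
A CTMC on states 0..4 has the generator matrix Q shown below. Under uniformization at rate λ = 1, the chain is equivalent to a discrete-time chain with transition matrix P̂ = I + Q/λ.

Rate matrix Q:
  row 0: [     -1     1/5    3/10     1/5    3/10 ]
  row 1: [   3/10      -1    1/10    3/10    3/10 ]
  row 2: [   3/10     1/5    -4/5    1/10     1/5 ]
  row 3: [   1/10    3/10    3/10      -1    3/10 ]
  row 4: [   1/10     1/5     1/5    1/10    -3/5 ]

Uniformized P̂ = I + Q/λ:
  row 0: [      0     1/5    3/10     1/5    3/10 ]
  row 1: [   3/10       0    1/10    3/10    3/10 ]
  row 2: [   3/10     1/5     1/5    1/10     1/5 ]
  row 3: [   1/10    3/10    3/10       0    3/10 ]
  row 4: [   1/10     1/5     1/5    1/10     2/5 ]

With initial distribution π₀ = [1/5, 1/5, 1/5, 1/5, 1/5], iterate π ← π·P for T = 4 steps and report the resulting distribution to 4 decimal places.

π = [0.1620, 0.1782, 0.2122, 0.1380, 0.3097]

t=0: π = [0.2000, 0.2000, 0.2000, 0.2000, 0.2000]
t=1: π = [0.1600, 0.1800, 0.2200, 0.1400, 0.3000]
t=2: π = [0.1640, 0.1780, 0.2120, 0.1380, 0.3080]
t=3: π = [0.1616, 0.1782, 0.2124, 0.1382, 0.3096]
t=4: π = [0.1620, 0.1782, 0.2122, 0.1380, 0.3097]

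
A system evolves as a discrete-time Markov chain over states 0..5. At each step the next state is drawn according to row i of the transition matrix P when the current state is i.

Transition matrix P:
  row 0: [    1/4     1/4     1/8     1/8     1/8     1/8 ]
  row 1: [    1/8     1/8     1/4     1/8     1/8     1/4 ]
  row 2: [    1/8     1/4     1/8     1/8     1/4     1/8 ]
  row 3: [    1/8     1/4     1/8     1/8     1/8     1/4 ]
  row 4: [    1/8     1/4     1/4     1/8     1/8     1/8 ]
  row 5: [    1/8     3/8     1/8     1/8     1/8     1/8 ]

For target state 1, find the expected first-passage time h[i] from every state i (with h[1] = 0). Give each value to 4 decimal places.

h = [3.7372, 0.0000, 3.7372, 3.6788, 3.7372, 3.2701]

First-step conditioning: h[1] = 0; for i ≠ 1, h[i] = 1 + Σ_k P[i][k]·h[k].
  h[0] = 1 + 1/4·h[0] + 1/8·h[2] + 1/8·h[3] + 1/8·h[4] + 1/8·h[5]
  h[2] = 1 + 1/8·h[0] + 1/8·h[2] + 1/8·h[3] + 1/4·h[4] + 1/8·h[5]
  h[3] = 1 + 1/8·h[0] + 1/8·h[2] + 1/8·h[3] + 1/8·h[4] + 1/4·h[5]
  h[4] = 1 + 1/8·h[0] + 1/4·h[2] + 1/8·h[3] + 1/8·h[4] + 1/8·h[5]
  h[5] = 1 + 1/8·h[0] + 1/8·h[2] + 1/8·h[3] + 1/8·h[4] + 1/8·h[5]
Solving the 5×5 linear system over states ≠ 1 gives exactly h = [512/137, 0, 512/137, 504/137, 512/137, 448/137] (h[1] = 0 is the target).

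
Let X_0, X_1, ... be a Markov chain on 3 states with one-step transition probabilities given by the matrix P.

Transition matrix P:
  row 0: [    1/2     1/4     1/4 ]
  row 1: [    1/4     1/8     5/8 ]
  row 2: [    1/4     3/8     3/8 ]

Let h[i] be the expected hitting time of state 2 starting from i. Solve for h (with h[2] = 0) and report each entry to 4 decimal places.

h = [3.0000, 2.0000, 0.0000]

First-step conditioning: h[2] = 0; for i ≠ 2, h[i] = 1 + Σ_k P[i][k]·h[k].
  h[0] = 1 + 1/2·h[0] + 1/4·h[1]
  h[1] = 1 + 1/4·h[0] + 1/8·h[1]
Solving the 2×2 linear system over states ≠ 2 gives exactly h = [3, 2, 0] (h[2] = 0 is the target).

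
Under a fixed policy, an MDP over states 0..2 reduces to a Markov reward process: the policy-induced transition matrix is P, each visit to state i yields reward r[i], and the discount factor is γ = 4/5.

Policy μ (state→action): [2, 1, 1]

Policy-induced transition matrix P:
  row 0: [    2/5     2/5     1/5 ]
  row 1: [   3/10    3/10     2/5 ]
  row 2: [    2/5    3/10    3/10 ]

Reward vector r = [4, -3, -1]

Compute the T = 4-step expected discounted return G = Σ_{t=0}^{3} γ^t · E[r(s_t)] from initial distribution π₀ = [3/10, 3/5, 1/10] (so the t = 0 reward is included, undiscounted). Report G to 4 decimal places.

t=0: π = [0.3000, 0.6000, 0.1000], E[r] = -0.7000, γ^t·E[r] = -0.700000, running G = -0.700000
t=1: π = [0.3400, 0.3300, 0.3300], E[r] = 0.0400, γ^t·E[r] = 0.032000, running G = -0.668000
t=2: π = [0.3670, 0.3340, 0.2990], E[r] = 0.1670, γ^t·E[r] = 0.106880, running G = -0.561120
t=3: π = [0.3666, 0.3367, 0.2967], E[r] = 0.1596, γ^t·E[r] = 0.081715, running G = -0.479405

G = -0.4794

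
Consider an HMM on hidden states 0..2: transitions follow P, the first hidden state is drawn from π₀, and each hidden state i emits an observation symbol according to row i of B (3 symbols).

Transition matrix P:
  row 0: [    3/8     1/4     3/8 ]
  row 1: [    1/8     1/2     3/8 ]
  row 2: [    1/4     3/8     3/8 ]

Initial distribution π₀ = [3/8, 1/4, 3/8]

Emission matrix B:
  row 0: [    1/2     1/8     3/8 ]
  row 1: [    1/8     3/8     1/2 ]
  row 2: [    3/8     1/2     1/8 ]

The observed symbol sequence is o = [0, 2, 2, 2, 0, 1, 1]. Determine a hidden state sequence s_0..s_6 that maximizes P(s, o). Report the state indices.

path = [2, 1, 1, 1, 2, 2, 2]

t=0: δ = [1.875e-01, 3.125e-02, 1.406e-01]  (obs o_0=0)
t=1: δ = [2.637e-02, 2.637e-02, 8.789e-03]  ψ = [0, 2, 0]  (obs o_1=2)
t=2: δ = [3.708e-03, 6.592e-03, 1.236e-03]  ψ = [0, 1, 0]  (obs o_2=2)
t=3: δ = [5.214e-04, 1.648e-03, 3.090e-04]  ψ = [0, 1, 1]  (obs o_3=2)
t=4: δ = [1.030e-04, 1.030e-04, 2.317e-04]  ψ = [1, 1, 1]  (obs o_4=0)
t=5: δ = [7.242e-06, 3.259e-05, 4.345e-05]  ψ = [2, 2, 2]  (obs o_5=1)
t=6: δ = [1.358e-06, 6.110e-06, 8.147e-06]  ψ = [2, 1, 2]  (obs o_6=1)
backtrack: best end state = 2; path = [2, 1, 1, 1, 2, 2, 2]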